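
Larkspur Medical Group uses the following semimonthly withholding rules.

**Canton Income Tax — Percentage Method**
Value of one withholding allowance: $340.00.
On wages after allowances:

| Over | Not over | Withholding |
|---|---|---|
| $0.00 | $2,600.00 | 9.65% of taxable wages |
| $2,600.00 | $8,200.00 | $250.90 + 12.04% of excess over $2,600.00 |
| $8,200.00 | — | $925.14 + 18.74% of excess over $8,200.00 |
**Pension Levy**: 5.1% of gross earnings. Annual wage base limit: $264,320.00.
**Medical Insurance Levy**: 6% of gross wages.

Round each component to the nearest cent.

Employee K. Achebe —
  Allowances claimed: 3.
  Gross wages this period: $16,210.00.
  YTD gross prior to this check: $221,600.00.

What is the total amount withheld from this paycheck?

Canton Income Tax: taxable = $16,210.00 − 3×$340.00 = $15,190.00
  $925.14 + 18.74% × ($15,190.00 − $8,200.00) = $925.14 + 18.74% × $6,990.00 = $2,235.07
Pension Levy: 5.1% × $16,210.00 = $826.71
Medical Insurance Levy: 6% × $16,210.00 = $972.60
Total: $2,235.07 + $826.71 + $972.60 = $4,034.38

$4,034.38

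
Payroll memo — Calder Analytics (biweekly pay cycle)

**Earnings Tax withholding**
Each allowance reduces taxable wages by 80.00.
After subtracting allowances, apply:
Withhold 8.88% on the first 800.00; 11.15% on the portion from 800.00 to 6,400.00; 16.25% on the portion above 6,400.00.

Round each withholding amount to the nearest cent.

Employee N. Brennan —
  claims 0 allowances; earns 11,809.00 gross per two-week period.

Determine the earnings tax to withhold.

Earnings Tax: taxable = 11,809.00
  695.44 + 16.25% × (11,809.00 − 6,400.00) = 695.44 + 16.25% × 5,409.00 = 1,574.40

1,574.40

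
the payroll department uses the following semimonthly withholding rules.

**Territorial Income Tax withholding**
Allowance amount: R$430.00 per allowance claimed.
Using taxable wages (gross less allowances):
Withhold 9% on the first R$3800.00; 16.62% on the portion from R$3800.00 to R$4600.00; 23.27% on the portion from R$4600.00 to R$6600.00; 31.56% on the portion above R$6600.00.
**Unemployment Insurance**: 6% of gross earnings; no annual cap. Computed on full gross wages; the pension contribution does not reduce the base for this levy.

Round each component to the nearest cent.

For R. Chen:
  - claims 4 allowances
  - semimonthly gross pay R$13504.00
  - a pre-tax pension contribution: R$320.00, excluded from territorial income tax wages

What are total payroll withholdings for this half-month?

R$3285.68

Territorial Income Tax: taxable = R$13504.00 − R$320.00 − 4×R$430.00 = R$11464.00
  R$940.36 + 31.56% × (R$11464.00 − R$6600.00) = R$940.36 + 31.56% × R$4864.00 = R$2475.44
Unemployment Insurance: 6% × R$13504.00 = R$810.24
Total: R$2475.44 + R$810.24 = R$3285.68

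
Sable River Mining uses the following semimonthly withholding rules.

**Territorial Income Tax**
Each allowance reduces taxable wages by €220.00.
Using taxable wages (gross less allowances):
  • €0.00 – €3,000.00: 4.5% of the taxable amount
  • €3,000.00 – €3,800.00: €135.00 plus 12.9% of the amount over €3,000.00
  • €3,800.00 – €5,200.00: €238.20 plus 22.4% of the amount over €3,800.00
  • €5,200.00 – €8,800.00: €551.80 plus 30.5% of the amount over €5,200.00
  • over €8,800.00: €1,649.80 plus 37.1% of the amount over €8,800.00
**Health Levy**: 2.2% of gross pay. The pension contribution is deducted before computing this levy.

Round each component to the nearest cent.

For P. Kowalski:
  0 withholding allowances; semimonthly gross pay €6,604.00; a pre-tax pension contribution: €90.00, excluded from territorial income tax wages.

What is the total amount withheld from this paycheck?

€1,095.88

Territorial Income Tax: taxable = €6,604.00 − €90.00 = €6,514.00
  €551.80 + 30.5% × (€6,514.00 − €5,200.00) = €551.80 + 30.5% × €1,314.00 = €952.57
Health Levy: 2.2% × €6,514.00 = €143.31
Total: €952.57 + €143.31 = €1,095.88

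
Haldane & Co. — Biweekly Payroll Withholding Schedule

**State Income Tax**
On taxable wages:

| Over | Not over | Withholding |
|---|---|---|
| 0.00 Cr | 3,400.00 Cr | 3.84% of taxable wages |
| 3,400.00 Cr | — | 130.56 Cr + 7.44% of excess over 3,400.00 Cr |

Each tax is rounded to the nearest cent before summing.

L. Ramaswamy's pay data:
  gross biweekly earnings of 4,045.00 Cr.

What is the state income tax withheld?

State Income Tax: taxable = 4,045.00 Cr
  130.56 Cr + 7.44% × (4,045.00 Cr − 3,400.00 Cr) = 130.56 Cr + 7.44% × 645.00 Cr = 178.55 Cr

178.55 Cr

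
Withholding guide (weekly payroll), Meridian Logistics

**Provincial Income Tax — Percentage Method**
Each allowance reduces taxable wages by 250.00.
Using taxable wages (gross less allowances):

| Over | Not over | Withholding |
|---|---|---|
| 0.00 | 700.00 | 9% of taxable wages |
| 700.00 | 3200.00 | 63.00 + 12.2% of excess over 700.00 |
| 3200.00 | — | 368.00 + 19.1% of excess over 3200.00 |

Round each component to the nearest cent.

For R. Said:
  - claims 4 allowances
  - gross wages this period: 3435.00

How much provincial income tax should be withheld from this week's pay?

274.67

Provincial Income Tax: taxable = 3435.00 − 4×250.00 = 2435.00
  63.00 + 12.2% × (2435.00 − 700.00) = 63.00 + 12.2% × 1735.00 = 274.67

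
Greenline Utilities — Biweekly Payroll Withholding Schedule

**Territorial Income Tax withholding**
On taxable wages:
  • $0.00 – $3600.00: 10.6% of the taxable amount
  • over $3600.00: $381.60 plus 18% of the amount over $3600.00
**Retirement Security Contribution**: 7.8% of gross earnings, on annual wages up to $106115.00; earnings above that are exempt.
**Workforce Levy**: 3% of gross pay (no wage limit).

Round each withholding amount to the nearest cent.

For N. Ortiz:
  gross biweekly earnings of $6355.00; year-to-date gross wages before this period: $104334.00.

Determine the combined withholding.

Territorial Income Tax: taxable = $6355.00
  $381.60 + 18% × ($6355.00 − $3600.00) = $381.60 + 18% × $2755.00 = $877.50
Retirement Security Contribution: cap $106115.00 − YTD $104334.00 = $1781.00 subject; 7.8% × $1781.00 = $138.92
Workforce Levy: 3% × $6355.00 = $190.65
Total: $877.50 + $138.92 + $190.65 = $1207.07

$1207.07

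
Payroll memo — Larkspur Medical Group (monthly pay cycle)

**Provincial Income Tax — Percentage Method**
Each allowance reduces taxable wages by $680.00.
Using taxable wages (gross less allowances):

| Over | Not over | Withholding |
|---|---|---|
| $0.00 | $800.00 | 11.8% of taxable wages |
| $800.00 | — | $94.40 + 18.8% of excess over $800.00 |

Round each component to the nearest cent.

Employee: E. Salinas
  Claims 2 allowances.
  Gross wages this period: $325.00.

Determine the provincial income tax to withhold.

Provincial Income Tax: taxable = $325.00 − 2×$680.00 = $-1,035.00
  Taxable ≤ 0 → $0.00

$0.00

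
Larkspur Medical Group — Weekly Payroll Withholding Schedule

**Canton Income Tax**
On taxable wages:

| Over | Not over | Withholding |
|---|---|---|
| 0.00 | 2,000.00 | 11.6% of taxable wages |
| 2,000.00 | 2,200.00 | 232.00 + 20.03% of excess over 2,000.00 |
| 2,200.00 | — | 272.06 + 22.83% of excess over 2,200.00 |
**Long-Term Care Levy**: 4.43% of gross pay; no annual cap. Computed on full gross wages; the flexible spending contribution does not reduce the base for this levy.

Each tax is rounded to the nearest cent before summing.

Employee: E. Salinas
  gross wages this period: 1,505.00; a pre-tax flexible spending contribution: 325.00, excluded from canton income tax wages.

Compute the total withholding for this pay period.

Canton Income Tax: taxable = 1,505.00 − 325.00 = 1,180.00
  11.6% × 1,180.00 = 136.88
Long-Term Care Levy: 4.43% × 1,505.00 = 66.67
Total: 136.88 + 66.67 = 203.55

203.55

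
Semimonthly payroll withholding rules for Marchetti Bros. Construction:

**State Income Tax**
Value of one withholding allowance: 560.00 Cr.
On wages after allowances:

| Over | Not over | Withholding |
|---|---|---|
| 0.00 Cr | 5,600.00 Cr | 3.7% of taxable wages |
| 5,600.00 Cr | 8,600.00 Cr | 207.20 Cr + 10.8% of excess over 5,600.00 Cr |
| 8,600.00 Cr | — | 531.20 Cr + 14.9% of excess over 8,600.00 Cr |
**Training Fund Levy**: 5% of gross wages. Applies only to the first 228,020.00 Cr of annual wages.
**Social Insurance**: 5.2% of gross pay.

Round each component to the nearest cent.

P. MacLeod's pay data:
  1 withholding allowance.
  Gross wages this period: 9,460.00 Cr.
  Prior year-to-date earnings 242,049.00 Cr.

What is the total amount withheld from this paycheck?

State Income Tax: taxable = 9,460.00 Cr − 1×560.00 Cr = 8,900.00 Cr
  531.20 Cr + 14.9% × (8,900.00 Cr − 8,600.00 Cr) = 531.20 Cr + 14.9% × 300.00 Cr = 575.90 Cr
Training Fund Levy: YTD 242,049.00 Cr ≥ cap 228,020.00 Cr → 0.00 Cr
Social Insurance: 5.2% × 9,460.00 Cr = 491.92 Cr
Total: 575.90 Cr + 0.00 Cr + 491.92 Cr = 1,067.82 Cr

1,067.82 Cr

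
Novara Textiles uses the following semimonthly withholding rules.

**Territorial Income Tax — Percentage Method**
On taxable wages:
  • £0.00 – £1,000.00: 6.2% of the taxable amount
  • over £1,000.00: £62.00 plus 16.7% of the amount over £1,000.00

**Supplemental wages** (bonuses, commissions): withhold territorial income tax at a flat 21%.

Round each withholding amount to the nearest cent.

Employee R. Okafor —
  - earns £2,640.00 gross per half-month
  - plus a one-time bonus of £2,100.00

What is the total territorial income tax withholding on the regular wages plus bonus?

Territorial Income Tax: taxable = £2,640.00
  £62.00 + 16.7% × (£2,640.00 − £1,000.00) = £62.00 + 16.7% × £1,640.00 = £335.88
Supplemental (21% flat on bonus): 21% × £2,100.00 = £441.00
Total territorial income tax: £335.88 + £441.00 = £776.88

£776.88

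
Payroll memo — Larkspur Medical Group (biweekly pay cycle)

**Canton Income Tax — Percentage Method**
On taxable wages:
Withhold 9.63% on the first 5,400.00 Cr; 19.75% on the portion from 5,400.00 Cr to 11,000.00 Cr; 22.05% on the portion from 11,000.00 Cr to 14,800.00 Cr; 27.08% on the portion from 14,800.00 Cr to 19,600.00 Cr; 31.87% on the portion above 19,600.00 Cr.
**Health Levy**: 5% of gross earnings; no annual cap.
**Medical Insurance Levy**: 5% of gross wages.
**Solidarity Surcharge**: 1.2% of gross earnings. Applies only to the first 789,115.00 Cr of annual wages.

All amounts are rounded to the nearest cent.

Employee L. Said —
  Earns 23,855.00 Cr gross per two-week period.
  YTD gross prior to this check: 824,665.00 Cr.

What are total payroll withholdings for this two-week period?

Canton Income Tax: taxable = 23,855.00 Cr
  3,763.76 Cr + 31.87% × (23,855.00 Cr − 19,600.00 Cr) = 3,763.76 Cr + 31.87% × 4,255.00 Cr = 5,119.83 Cr
Health Levy: 5% × 23,855.00 Cr = 1,192.75 Cr
Medical Insurance Levy: 5% × 23,855.00 Cr = 1,192.75 Cr
Solidarity Surcharge: YTD 824,665.00 Cr ≥ cap 789,115.00 Cr → 0.00 Cr
Total: 5,119.83 Cr + 1,192.75 Cr + 1,192.75 Cr + 0.00 Cr = 7,505.33 Cr

7,505.33 Cr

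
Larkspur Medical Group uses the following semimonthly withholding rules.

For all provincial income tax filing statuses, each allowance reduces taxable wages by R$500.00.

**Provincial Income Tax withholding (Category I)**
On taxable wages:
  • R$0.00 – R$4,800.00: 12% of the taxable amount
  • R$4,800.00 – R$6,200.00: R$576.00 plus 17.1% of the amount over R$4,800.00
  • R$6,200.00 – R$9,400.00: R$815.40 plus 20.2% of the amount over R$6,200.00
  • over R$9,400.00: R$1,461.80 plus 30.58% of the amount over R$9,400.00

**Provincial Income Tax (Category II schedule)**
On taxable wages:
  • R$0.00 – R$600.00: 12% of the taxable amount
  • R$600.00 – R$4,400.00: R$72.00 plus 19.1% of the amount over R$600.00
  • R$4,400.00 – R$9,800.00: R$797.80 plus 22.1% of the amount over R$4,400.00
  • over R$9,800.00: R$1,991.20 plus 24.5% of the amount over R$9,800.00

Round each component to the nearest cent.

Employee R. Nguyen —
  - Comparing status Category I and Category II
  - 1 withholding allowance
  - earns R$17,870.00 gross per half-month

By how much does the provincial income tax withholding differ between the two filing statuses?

Provincial Income Tax (Category I): taxable = R$17,870.00 − 1×R$500.00 = R$17,370.00
  R$1,461.80 + 30.58% × (R$17,370.00 − R$9,400.00) = R$1,461.80 + 30.58% × R$7,970.00 = R$3,899.03
Provincial Income Tax (Category II): taxable = R$17,870.00 − 1×R$500.00 = R$17,370.00
  R$1,991.20 + 24.5% × (R$17,370.00 − R$9,800.00) = R$1,991.20 + 24.5% × R$7,570.00 = R$3,845.85
Difference: |R$3,899.03 − R$3,845.85| = R$53.18 (higher under Category I)

R$53.18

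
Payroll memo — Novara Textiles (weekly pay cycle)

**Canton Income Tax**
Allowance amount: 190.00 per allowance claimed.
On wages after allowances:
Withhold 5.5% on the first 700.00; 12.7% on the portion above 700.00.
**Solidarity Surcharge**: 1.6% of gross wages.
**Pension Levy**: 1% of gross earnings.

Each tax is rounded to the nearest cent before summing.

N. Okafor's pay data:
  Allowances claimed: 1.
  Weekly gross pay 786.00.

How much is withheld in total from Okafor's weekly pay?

Canton Income Tax: taxable = 786.00 − 1×190.00 = 596.00
  5.5% × 596.00 = 32.78
Solidarity Surcharge: 1.6% × 786.00 = 12.58
Pension Levy: 1% × 786.00 = 7.86
Total: 32.78 + 12.58 + 7.86 = 53.22

53.22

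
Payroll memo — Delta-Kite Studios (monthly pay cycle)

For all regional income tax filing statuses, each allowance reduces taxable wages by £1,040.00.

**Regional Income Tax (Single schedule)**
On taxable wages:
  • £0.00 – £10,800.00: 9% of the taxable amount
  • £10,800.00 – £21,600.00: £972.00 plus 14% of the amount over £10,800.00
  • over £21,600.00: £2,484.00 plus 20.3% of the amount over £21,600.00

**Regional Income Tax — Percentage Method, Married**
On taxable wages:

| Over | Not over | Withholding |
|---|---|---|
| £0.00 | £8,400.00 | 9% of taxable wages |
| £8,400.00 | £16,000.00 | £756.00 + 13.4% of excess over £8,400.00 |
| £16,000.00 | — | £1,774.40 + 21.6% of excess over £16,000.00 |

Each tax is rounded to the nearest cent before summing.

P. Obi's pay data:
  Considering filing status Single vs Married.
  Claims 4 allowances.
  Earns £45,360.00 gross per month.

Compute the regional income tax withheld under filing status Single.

£6,462.80

Regional Income Tax (Single): taxable = £45,360.00 − 4×£1,040.00 = £41,200.00
  £2,484.00 + 20.3% × (£41,200.00 − £21,600.00) = £2,484.00 + 20.3% × £19,600.00 = £6,462.80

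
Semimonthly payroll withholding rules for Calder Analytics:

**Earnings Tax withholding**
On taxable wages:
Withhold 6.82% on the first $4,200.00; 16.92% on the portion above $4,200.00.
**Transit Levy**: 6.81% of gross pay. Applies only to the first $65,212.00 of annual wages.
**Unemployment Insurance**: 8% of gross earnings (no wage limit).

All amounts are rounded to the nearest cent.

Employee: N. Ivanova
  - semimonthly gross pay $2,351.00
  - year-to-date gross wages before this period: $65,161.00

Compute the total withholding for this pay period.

$351.89

Earnings Tax: taxable = $2,351.00
  6.82% × $2,351.00 = $160.34
Transit Levy: cap $65,212.00 − YTD $65,161.00 = $51.00 subject; 6.81% × $51.00 = $3.47
Unemployment Insurance: 8% × $2,351.00 = $188.08
Total: $160.34 + $3.47 + $188.08 = $351.89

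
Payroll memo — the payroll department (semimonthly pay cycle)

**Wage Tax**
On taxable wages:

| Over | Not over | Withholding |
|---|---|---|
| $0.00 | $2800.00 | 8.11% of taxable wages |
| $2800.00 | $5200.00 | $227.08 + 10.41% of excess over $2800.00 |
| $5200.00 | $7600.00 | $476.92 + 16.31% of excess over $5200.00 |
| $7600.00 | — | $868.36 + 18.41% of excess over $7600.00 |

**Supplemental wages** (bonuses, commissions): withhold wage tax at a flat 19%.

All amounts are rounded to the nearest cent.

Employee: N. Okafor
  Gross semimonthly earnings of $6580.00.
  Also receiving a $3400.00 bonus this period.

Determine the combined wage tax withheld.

Wage Tax: taxable = $6580.00
  $476.92 + 16.31% × ($6580.00 − $5200.00) = $476.92 + 16.31% × $1380.00 = $702.00
Supplemental (19% flat on bonus): 19% × $3400.00 = $646.00
Total wage tax: $702.00 + $646.00 = $1348.00

$1348.00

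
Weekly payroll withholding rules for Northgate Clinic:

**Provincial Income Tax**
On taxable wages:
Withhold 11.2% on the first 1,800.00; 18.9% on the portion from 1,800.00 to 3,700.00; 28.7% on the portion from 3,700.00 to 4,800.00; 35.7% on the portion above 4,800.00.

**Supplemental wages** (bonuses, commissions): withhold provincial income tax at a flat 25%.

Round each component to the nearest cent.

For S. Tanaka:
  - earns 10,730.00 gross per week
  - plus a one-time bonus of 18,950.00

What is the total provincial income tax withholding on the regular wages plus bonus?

Provincial Income Tax: taxable = 10,730.00
  876.40 + 35.7% × (10,730.00 − 4,800.00) = 876.40 + 35.7% × 5,930.00 = 2,993.41
Supplemental (25% flat on bonus): 25% × 18,950.00 = 4,737.50
Total provincial income tax: 2,993.41 + 4,737.50 = 7,730.91

7,730.91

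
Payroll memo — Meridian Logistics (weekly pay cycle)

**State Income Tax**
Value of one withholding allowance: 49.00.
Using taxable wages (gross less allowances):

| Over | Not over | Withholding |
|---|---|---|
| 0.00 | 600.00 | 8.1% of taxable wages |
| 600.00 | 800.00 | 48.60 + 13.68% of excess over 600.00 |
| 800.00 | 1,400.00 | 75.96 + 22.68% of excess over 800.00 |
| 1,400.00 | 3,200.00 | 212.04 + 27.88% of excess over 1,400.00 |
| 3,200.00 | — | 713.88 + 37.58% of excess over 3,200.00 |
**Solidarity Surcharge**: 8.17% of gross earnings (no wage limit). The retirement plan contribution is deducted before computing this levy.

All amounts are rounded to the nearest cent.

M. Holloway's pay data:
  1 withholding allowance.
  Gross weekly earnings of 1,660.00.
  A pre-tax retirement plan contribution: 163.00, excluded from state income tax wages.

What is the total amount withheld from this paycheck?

State Income Tax: taxable = 1,660.00 − 163.00 − 1×49.00 = 1,448.00
  212.04 + 27.88% × (1,448.00 − 1,400.00) = 212.04 + 27.88% × 48.00 = 225.42
Solidarity Surcharge: 8.17% × 1,497.00 = 122.30
Total: 225.42 + 122.30 = 347.72

347.72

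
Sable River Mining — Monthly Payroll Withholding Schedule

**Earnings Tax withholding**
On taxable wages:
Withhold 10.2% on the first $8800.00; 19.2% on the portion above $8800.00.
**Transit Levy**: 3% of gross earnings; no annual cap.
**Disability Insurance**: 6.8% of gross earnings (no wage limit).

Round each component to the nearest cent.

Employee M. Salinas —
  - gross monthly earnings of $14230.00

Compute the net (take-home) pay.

Earnings Tax: taxable = $14230.00
  $897.60 + 19.2% × ($14230.00 − $8800.00) = $897.60 + 19.2% × $5430.00 = $1940.16
Transit Levy: 3% × $14230.00 = $426.90
Disability Insurance: 6.8% × $14230.00 = $967.64
Total withheld: $1940.16 + $426.90 + $967.64 = $3334.70
Net pay: $14230.00 − $3334.70 = $10895.30

$10895.30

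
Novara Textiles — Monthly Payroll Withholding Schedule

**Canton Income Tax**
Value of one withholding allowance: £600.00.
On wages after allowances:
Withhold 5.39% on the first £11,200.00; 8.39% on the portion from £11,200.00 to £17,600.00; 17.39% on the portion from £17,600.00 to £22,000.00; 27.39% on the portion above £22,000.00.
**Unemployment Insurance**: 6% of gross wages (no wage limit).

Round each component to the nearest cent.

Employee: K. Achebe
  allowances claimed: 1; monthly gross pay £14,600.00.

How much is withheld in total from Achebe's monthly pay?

Canton Income Tax: taxable = £14,600.00 − 1×£600.00 = £14,000.00
  £603.68 + 8.39% × (£14,000.00 − £11,200.00) = £603.68 + 8.39% × £2,800.00 = £838.60
Unemployment Insurance: 6% × £14,600.00 = £876.00
Total: £838.60 + £876.00 = £1,714.60

£1,714.60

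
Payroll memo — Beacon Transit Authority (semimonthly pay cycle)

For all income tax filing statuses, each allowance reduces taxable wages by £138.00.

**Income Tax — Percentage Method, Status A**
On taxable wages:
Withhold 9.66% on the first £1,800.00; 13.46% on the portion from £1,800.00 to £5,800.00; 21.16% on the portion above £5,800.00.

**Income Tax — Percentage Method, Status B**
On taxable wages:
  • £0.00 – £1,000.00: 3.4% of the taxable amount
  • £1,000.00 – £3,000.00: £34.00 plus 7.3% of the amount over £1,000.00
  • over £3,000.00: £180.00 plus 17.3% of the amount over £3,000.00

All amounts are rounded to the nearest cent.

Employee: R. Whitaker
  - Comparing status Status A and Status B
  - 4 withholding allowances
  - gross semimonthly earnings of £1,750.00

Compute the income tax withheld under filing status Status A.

£115.73

Income Tax (Status A): taxable = £1,750.00 − 4×£138.00 = £1,198.00
  9.66% × £1,198.00 = £115.73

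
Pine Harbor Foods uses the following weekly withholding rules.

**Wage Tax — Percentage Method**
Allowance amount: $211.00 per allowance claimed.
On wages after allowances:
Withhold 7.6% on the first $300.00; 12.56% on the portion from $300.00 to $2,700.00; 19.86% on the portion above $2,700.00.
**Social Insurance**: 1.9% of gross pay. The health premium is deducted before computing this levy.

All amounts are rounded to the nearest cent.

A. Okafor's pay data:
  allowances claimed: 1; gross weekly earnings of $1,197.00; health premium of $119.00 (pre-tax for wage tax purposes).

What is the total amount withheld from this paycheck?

Wage Tax: taxable = $1,197.00 − $119.00 − 1×$211.00 = $867.00
  $22.80 + 12.56% × ($867.00 − $300.00) = $22.80 + 12.56% × $567.00 = $94.02
Social Insurance: 1.9% × $1,078.00 = $20.48
Total: $94.02 + $20.48 = $114.50

$114.50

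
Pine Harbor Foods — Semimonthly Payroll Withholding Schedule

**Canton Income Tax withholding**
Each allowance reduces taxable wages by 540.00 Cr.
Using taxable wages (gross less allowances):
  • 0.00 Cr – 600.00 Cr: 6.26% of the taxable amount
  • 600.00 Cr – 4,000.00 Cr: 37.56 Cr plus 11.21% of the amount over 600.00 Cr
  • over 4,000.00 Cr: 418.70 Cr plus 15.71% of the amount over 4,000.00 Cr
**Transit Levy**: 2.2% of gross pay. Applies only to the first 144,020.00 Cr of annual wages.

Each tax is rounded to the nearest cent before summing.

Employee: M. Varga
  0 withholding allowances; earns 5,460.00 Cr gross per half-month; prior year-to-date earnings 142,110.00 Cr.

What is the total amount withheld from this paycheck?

Canton Income Tax: taxable = 5,460.00 Cr
  418.70 Cr + 15.71% × (5,460.00 Cr − 4,000.00 Cr) = 418.70 Cr + 15.71% × 1,460.00 Cr = 648.07 Cr
Transit Levy: cap 144,020.00 Cr − YTD 142,110.00 Cr = 1,910.00 Cr subject; 2.2% × 1,910.00 Cr = 42.02 Cr
Total: 648.07 Cr + 42.02 Cr = 690.09 Cr

690.09 Cr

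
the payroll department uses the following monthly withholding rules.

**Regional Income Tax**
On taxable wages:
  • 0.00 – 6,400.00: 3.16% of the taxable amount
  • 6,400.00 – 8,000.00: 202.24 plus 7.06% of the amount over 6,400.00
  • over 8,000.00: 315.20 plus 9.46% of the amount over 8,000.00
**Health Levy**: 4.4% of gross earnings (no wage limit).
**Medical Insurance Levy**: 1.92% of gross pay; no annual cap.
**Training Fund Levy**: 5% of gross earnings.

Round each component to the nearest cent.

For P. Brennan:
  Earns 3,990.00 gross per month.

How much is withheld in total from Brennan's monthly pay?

Regional Income Tax: taxable = 3,990.00
  3.16% × 3,990.00 = 126.08
Health Levy: 4.4% × 3,990.00 = 175.56
Medical Insurance Levy: 1.92% × 3,990.00 = 76.61
Training Fund Levy: 5% × 3,990.00 = 199.50
Total: 126.08 + 175.56 + 76.61 + 199.50 = 577.75

577.75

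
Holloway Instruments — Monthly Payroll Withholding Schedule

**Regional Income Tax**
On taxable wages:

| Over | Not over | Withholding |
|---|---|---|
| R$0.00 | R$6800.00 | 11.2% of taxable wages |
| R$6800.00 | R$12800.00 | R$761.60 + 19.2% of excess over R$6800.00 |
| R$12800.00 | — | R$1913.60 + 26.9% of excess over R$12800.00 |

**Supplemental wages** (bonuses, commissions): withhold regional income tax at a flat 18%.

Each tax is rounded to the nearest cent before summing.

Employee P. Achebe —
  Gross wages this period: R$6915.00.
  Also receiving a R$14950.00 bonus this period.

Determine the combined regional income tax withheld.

Regional Income Tax: taxable = R$6915.00
  R$761.60 + 19.2% × (R$6915.00 − R$6800.00) = R$761.60 + 19.2% × R$115.00 = R$783.68
Supplemental (18% flat on bonus): 18% × R$14950.00 = R$2691.00
Total regional income tax: R$783.68 + R$2691.00 = R$3474.68

R$3474.68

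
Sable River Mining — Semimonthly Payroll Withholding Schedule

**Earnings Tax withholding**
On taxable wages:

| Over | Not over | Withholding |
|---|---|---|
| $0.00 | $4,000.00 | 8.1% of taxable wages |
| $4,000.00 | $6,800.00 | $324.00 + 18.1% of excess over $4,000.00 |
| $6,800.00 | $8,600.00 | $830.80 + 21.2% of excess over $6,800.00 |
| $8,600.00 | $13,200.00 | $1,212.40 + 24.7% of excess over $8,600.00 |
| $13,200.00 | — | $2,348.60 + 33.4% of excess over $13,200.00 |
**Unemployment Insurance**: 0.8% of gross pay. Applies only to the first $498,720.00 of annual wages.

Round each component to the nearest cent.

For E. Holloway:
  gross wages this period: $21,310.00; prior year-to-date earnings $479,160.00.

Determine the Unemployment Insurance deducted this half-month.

$156.48

Unemployment Insurance: cap $498,720.00 − YTD $479,160.00 = $19,560.00 subject; 0.8% × $19,560.00 = $156.48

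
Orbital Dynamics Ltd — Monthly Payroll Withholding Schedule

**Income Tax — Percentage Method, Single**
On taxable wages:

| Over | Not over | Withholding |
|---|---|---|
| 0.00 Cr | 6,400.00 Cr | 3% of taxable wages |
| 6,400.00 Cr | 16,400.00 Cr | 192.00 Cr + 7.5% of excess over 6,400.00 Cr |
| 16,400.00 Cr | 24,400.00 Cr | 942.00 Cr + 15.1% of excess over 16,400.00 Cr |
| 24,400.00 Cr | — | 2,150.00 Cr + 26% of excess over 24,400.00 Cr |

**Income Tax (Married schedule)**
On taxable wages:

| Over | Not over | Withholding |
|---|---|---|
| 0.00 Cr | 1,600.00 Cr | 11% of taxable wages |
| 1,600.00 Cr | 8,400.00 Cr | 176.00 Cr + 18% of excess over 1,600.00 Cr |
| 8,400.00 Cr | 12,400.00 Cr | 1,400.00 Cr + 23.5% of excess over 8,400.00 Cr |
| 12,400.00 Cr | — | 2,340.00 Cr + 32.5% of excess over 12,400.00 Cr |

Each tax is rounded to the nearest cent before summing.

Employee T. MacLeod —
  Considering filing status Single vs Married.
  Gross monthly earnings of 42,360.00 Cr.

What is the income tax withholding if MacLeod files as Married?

Income Tax (Married): taxable = 42,360.00 Cr
  2,340.00 Cr + 32.5% × (42,360.00 Cr − 12,400.00 Cr) = 2,340.00 Cr + 32.5% × 29,960.00 Cr = 12,077.00 Cr

12,077.00 Cr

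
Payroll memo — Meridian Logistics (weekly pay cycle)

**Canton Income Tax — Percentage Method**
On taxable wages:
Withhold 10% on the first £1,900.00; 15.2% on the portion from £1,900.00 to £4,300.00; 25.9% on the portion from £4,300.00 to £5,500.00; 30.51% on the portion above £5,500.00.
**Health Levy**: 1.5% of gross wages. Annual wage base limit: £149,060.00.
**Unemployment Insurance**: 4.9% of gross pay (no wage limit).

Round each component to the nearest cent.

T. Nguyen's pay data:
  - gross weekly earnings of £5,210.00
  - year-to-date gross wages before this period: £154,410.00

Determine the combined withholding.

Canton Income Tax: taxable = £5,210.00
  £554.80 + 25.9% × (£5,210.00 − £4,300.00) = £554.80 + 25.9% × £910.00 = £790.49
Health Levy: YTD £154,410.00 ≥ cap £149,060.00 → £0.00
Unemployment Insurance: 4.9% × £5,210.00 = £255.29
Total: £790.49 + £0.00 + £255.29 = £1,045.78

£1,045.78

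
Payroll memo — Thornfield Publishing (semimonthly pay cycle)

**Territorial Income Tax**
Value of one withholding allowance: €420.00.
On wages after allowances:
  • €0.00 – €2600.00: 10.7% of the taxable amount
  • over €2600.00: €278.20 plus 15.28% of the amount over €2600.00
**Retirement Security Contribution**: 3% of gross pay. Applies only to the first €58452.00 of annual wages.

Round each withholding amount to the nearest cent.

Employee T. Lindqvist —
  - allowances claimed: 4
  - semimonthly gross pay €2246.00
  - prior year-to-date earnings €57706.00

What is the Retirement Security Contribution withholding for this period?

€22.38

Retirement Security Contribution: cap €58452.00 − YTD €57706.00 = €746.00 subject; 3% × €746.00 = €22.38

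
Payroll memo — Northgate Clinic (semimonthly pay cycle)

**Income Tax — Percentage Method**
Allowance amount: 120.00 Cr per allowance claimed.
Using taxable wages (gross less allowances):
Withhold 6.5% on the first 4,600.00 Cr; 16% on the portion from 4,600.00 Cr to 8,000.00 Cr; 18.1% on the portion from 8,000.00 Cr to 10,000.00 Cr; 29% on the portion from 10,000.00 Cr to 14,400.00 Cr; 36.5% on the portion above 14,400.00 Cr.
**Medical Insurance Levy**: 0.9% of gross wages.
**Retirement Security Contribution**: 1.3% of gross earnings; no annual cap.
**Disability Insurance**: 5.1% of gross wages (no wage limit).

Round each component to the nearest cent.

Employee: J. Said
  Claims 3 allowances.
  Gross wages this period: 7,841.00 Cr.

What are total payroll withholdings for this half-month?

1,332.35 Cr

Income Tax: taxable = 7,841.00 Cr − 3×120.00 Cr = 7,481.00 Cr
  299.00 Cr + 16% × (7,481.00 Cr − 4,600.00 Cr) = 299.00 Cr + 16% × 2,881.00 Cr = 759.96 Cr
Medical Insurance Levy: 0.9% × 7,841.00 Cr = 70.57 Cr
Retirement Security Contribution: 1.3% × 7,841.00 Cr = 101.93 Cr
Disability Insurance: 5.1% × 7,841.00 Cr = 399.89 Cr
Total: 759.96 Cr + 70.57 Cr + 101.93 Cr + 399.89 Cr = 1,332.35 Cr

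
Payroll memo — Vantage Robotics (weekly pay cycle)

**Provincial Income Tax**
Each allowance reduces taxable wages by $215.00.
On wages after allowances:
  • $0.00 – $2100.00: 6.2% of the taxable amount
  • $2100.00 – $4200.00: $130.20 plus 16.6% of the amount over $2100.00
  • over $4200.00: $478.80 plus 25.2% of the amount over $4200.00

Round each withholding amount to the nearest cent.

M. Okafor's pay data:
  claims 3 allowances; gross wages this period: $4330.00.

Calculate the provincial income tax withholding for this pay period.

Provincial Income Tax: taxable = $4330.00 − 3×$215.00 = $3685.00
  $130.20 + 16.6% × ($3685.00 − $2100.00) = $130.20 + 16.6% × $1585.00 = $393.31

$393.31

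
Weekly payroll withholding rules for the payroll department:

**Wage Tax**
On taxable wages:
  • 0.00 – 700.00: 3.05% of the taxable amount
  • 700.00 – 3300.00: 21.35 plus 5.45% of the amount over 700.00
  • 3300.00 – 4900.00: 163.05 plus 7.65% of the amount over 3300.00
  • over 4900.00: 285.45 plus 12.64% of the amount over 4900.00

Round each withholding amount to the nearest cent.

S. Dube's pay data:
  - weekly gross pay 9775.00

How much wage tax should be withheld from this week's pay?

901.65

Wage Tax: taxable = 9775.00
  285.45 + 12.64% × (9775.00 − 4900.00) = 285.45 + 12.64% × 4875.00 = 901.65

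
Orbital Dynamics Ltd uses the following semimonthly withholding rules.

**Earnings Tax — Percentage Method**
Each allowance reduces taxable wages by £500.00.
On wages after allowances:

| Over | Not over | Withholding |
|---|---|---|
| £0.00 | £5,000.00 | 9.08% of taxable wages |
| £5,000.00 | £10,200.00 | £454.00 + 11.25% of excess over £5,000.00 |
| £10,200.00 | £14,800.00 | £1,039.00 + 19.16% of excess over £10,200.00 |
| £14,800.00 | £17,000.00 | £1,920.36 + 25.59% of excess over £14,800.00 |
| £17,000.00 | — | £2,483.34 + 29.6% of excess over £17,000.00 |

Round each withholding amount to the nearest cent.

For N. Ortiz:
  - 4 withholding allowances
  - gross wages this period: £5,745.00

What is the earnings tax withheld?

£340.05

Earnings Tax: taxable = £5,745.00 − 4×£500.00 = £3,745.00
  9.08% × £3,745.00 = £340.05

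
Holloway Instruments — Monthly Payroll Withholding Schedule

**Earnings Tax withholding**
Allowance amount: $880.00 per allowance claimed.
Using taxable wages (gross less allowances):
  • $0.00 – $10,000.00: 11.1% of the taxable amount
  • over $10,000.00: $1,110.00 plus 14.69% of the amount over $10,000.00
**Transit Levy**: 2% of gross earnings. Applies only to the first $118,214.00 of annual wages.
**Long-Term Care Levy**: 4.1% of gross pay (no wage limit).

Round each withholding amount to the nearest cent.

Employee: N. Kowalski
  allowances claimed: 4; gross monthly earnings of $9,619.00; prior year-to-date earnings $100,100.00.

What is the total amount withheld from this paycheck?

Earnings Tax: taxable = $9,619.00 − 4×$880.00 = $6,099.00
  11.1% × $6,099.00 = $676.99
Transit Levy: 2% × $9,619.00 = $192.38
Long-Term Care Levy: 4.1% × $9,619.00 = $394.38
Total: $676.99 + $192.38 + $394.38 = $1,263.75

$1,263.75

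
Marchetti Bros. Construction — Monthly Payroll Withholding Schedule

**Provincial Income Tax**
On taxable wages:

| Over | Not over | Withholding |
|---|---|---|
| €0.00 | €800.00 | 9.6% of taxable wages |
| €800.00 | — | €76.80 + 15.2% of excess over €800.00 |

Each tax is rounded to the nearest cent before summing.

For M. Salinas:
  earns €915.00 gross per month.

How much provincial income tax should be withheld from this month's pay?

Provincial Income Tax: taxable = €915.00
  €76.80 + 15.2% × (€915.00 − €800.00) = €76.80 + 15.2% × €115.00 = €94.28

€94.28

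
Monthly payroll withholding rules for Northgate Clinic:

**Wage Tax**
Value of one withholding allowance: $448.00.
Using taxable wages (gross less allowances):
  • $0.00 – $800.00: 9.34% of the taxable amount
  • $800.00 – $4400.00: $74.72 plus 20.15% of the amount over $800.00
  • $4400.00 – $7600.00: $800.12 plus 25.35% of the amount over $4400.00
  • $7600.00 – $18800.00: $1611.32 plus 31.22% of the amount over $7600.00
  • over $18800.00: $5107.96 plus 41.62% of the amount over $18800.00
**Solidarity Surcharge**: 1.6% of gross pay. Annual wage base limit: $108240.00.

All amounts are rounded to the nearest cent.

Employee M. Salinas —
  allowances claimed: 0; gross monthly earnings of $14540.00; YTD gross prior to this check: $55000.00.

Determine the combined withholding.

$4010.63

Wage Tax: taxable = $14540.00
  $1611.32 + 31.22% × ($14540.00 − $7600.00) = $1611.32 + 31.22% × $6940.00 = $3777.99
Solidarity Surcharge: 1.6% × $14540.00 = $232.64
Total: $3777.99 + $232.64 = $4010.63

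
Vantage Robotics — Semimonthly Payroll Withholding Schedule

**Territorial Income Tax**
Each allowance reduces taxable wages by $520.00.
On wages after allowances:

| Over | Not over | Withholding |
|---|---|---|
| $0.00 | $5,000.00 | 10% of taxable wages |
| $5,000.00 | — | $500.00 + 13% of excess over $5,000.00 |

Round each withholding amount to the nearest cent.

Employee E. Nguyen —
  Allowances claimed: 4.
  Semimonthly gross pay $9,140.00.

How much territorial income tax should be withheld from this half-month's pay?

$767.80

Territorial Income Tax: taxable = $9,140.00 − 4×$520.00 = $7,060.00
  $500.00 + 13% × ($7,060.00 − $5,000.00) = $500.00 + 13% × $2,060.00 = $767.80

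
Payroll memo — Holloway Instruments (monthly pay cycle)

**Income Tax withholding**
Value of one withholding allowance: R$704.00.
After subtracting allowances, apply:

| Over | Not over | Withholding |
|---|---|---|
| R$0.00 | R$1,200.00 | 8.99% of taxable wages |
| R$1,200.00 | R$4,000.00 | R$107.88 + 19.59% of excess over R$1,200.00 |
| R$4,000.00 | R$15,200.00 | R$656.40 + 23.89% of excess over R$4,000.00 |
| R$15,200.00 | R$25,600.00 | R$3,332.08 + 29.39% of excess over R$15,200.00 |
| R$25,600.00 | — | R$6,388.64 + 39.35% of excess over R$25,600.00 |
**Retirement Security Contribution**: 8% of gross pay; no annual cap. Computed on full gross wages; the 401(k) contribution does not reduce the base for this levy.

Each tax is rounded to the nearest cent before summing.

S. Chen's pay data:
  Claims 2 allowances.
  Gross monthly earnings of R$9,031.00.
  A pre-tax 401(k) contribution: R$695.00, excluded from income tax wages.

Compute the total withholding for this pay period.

R$2,078.38

Income Tax: taxable = R$9,031.00 − R$695.00 − 2×R$704.00 = R$6,928.00
  R$656.40 + 23.89% × (R$6,928.00 − R$4,000.00) = R$656.40 + 23.89% × R$2,928.00 = R$1,355.90
Retirement Security Contribution: 8% × R$9,031.00 = R$722.48
Total: R$1,355.90 + R$722.48 = R$2,078.38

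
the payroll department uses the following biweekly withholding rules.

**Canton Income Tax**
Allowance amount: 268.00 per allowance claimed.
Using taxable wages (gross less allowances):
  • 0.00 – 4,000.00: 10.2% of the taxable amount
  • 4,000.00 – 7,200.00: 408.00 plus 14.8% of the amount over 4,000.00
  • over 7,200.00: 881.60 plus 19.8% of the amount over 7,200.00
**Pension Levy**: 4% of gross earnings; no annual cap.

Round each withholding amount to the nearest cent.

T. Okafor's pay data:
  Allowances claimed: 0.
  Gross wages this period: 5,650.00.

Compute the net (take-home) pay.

4,771.80

Canton Income Tax: taxable = 5,650.00
  408.00 + 14.8% × (5,650.00 − 4,000.00) = 408.00 + 14.8% × 1,650.00 = 652.20
Pension Levy: 4% × 5,650.00 = 226.00
Total withheld: 652.20 + 226.00 = 878.20
Net pay: 5,650.00 − 878.20 = 4,771.80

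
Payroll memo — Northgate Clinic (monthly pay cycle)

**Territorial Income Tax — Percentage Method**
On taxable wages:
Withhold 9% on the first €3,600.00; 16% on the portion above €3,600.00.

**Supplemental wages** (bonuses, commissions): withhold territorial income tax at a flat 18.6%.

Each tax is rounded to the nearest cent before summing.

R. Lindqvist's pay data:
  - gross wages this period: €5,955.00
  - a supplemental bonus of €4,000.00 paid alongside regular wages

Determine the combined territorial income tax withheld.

€1,444.80

Territorial Income Tax: taxable = €5,955.00
  €324.00 + 16% × (€5,955.00 − €3,600.00) = €324.00 + 16% × €2,355.00 = €700.80
Supplemental (18.6% flat on bonus): 18.6% × €4,000.00 = €744.00
Total territorial income tax: €700.80 + €744.00 = €1,444.80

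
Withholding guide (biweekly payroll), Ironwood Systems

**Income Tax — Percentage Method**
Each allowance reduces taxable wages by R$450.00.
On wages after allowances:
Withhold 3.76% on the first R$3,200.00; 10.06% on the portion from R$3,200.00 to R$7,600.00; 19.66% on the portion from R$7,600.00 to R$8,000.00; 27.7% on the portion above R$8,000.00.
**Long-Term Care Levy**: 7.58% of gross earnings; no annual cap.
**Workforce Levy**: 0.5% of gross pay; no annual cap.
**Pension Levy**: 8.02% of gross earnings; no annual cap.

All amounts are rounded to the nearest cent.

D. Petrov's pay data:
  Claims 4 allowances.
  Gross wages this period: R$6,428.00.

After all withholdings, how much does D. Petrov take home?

R$5,129.11

Income Tax: taxable = R$6,428.00 − 4×R$450.00 = R$4,628.00
  R$120.32 + 10.06% × (R$4,628.00 − R$3,200.00) = R$120.32 + 10.06% × R$1,428.00 = R$263.98
Long-Term Care Levy: 7.58% × R$6,428.00 = R$487.24
Workforce Levy: 0.5% × R$6,428.00 = R$32.14
Pension Levy: 8.02% × R$6,428.00 = R$515.53
Total withheld: R$263.98 + R$487.24 + R$32.14 + R$515.53 = R$1,298.89
Net pay: R$6,428.00 − R$1,298.89 = R$5,129.11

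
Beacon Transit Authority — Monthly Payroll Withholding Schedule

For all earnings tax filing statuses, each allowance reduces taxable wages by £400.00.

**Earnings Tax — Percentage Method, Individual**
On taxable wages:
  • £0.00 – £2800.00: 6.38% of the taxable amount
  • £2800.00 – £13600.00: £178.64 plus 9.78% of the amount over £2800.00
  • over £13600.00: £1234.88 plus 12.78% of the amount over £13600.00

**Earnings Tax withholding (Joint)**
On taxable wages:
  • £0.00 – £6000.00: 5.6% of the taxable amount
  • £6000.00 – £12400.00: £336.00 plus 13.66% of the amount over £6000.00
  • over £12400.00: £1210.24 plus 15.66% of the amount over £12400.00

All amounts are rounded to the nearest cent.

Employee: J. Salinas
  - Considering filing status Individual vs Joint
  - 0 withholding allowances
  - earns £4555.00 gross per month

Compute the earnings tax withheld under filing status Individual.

£350.28

Earnings Tax (Individual): taxable = £4555.00
  £178.64 + 9.78% × (£4555.00 − £2800.00) = £178.64 + 9.78% × £1755.00 = £350.28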